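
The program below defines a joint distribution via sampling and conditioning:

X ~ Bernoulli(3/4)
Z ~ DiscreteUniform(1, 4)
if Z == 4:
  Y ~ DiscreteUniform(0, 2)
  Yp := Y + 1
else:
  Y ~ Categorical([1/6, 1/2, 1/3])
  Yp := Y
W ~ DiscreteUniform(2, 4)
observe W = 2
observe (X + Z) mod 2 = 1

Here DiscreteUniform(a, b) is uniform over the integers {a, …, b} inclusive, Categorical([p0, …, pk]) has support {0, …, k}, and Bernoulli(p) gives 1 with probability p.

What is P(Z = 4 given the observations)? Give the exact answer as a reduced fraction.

Enumerate traces; 12 have nonzero weight after conditioning:
  (X=0, Z=1, Y=0, W=2) weight 1/288
  (X=0, Z=1, Y=1, W=2) weight 1/96
  (X=0, Z=1, Y=2, W=2) weight 1/144
  (X=0, Z=3, Y=0, W=2) weight 1/288
  (X=0, Z=3, Y=1, W=2) weight 1/96
  (X=0, Z=3, Y=2, W=2) weight 1/144
  (X=1, Z=2, Y=0, W=2) weight 1/96
  (X=1, Z=2, Y=1, W=2) weight 1/32
  (X=1, Z=4, Y=0, W=2) weight 1/48
  … 3 more
Group by Z:
  weight(Z=1) = 1/48
  weight(Z=2) = 1/16
  weight(Z=3) = 1/48
  weight(Z=4) = 1/16
Total weight = 1/48 + 1/16 + 1/48 + 1/16 = 1/6
P(Z=1 | obs) = 1/48 / 1/6 = 1/8
P(Z=2 | obs) = 1/16 / 1/6 = 3/8
P(Z=3 | obs) = 1/48 / 1/6 = 1/8
P(Z=4 | obs) = 1/16 / 1/6 = 3/8

P(Z = 4 | obs) = 3/8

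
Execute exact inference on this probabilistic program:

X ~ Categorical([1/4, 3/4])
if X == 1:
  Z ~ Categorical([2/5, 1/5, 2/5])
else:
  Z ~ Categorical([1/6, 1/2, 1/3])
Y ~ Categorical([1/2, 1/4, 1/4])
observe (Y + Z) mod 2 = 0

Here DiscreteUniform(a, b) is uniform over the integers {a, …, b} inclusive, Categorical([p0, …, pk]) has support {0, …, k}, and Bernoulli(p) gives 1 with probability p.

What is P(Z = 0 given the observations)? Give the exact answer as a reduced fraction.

P(Z = 0 | obs) = 41/98

Enumerate traces; 10 have nonzero weight after conditioning:
  (X=0, Z=0, Y=0) weight 1/48
  (X=0, Z=0, Y=2) weight 1/96
  (X=0, Z=1, Y=1) weight 1/32
  (X=0, Z=2, Y=0) weight 1/24
  (X=0, Z=2, Y=2) weight 1/48
  (X=1, Z=0, Y=0) weight 3/20
  (X=1, Z=0, Y=2) weight 3/40
  (X=1, Z=1, Y=1) weight 3/80
  … 2 more
Group by Z:
  weight(Z=0) = 41/160
  weight(Z=1) = 11/160
  weight(Z=2) = 23/80
Total weight = 41/160 + 11/160 + 23/80 = 49/80
P(Z=0 | obs) = 41/160 / 49/80 = 41/98
P(Z=1 | obs) = 11/160 / 49/80 = 11/98
P(Z=2 | obs) = 23/80 / 49/80 = 23/49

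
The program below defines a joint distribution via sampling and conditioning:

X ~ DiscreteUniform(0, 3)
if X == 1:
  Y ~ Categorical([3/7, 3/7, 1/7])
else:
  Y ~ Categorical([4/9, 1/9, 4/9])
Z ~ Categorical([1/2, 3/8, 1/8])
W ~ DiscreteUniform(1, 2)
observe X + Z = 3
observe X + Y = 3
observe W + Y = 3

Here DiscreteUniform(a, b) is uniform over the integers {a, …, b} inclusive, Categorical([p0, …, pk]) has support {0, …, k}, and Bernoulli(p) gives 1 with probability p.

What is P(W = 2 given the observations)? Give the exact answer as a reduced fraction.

P(W = 2 | obs) = 7/10

Enumerate traces; 2 have nonzero weight after conditioning:
  (X=1, Y=2, Z=2, W=1) weight 1/448
  (X=2, Y=1, Z=1, W=2) weight 1/192
Group by W:
  weight(W=1) = 1/448
  weight(W=2) = 1/192
Total weight = 1/448 + 1/192 = 5/672
P(W=1 | obs) = 1/448 / 5/672 = 3/10
P(W=2 | obs) = 1/192 / 5/672 = 7/10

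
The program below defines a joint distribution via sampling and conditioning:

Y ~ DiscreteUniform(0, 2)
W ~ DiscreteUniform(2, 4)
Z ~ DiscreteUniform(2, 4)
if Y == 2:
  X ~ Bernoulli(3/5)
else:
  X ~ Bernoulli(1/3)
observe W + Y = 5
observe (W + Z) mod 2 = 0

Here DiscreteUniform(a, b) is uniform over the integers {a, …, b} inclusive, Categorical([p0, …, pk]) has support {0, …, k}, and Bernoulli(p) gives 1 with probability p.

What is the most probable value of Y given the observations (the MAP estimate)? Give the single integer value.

Enumerate traces; 6 have nonzero weight after conditioning:
  (Y=1, W=4, Z=2, X=0) weight 2/81
  (Y=1, W=4, Z=2, X=1) weight 1/81
  (Y=1, W=4, Z=4, X=0) weight 2/81
  (Y=1, W=4, Z=4, X=1) weight 1/81
  (Y=2, W=3, Z=3, X=0) weight 2/135
  (Y=2, W=3, Z=3, X=1) weight 1/45
Group by Y:
  weight(Y=1) = 2/27
  weight(Y=2) = 1/27
Total weight = 2/27 + 1/27 = 1/9
P(Y=1 | obs) = 2/27 / 1/9 = 2/3
P(Y=2 | obs) = 1/27 / 1/9 = 1/3
argmax = 1

argmax_v P(Y = v | obs) = 1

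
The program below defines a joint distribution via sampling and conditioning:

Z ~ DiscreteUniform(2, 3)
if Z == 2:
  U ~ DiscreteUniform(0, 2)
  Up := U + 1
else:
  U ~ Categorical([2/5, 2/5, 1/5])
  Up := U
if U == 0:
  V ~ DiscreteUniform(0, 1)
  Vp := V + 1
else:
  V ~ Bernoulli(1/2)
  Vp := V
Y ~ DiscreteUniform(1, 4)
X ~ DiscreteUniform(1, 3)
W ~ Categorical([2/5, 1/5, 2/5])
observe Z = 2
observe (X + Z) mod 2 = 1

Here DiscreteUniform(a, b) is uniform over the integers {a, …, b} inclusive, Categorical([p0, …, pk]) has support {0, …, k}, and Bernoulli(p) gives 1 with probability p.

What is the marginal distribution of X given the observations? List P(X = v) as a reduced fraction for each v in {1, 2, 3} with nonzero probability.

Enumerate traces; 144 have nonzero weight after conditioning:
  (Z=2, U=0, V=0, Y=1, X=1, W=0) weight 1/360
  (Z=2, U=0, V=0, Y=1, X=1, W=1) weight 1/720
  (Z=2, U=0, V=0, Y=1, X=1, W=2) weight 1/360
  (Z=2, U=0, V=0, Y=1, X=3, W=0) weight 1/360
  (Z=2, U=0, V=0, Y=1, X=3, W=1) weight 1/720
  (Z=2, U=0, V=0, Y=1, X=3, W=2) weight 1/360
  (Z=2, U=0, V=0, Y=2, X=1, W=0) weight 1/360
  (Z=2, U=0, V=0, Y=2, X=1, W=1) weight 1/720
  … 136 more
Group by X:
  weight(X=1) = 1/6
  weight(X=3) = 1/6
Total weight = 1/6 + 1/6 = 1/3
P(X=1 | obs) = 1/6 / 1/3 = 1/2
P(X=3 | obs) = 1/6 / 1/3 = 1/2

P(X=1) = 1/2, P(X=3) = 1/2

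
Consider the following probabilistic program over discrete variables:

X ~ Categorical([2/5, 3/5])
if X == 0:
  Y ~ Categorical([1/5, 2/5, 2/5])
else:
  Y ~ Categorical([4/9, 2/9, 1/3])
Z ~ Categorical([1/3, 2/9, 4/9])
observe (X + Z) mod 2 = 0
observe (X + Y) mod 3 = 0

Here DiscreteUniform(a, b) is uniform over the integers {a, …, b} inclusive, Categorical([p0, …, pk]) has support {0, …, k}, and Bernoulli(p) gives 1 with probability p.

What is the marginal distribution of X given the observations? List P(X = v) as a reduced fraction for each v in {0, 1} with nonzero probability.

Enumerate traces; 3 have nonzero weight after conditioning:
  (X=0, Y=0, Z=0) weight 2/75
  (X=0, Y=0, Z=2) weight 8/225
  (X=1, Y=2, Z=1) weight 2/45
Group by X:
  weight(X=0) = 14/225
  weight(X=1) = 2/45
Total weight = 14/225 + 2/45 = 8/75
P(X=0 | obs) = 14/225 / 8/75 = 7/12
P(X=1 | obs) = 2/45 / 8/75 = 5/12

P(X=0) = 7/12, P(X=1) = 5/12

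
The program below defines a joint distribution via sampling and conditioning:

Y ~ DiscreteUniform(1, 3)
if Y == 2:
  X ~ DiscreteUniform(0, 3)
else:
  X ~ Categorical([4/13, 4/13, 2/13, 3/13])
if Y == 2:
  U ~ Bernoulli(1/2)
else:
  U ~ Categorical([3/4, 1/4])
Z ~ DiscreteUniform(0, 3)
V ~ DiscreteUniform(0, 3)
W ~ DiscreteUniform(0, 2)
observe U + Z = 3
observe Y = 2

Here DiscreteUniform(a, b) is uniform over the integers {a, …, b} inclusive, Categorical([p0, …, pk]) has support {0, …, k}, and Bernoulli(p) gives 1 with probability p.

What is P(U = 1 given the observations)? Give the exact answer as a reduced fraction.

Enumerate traces; 96 have nonzero weight after conditioning:
  (Y=2, X=0, U=0, Z=3, V=0, W=0) weight 1/1152
  (Y=2, X=0, U=0, Z=3, V=0, W=1) weight 1/1152
  (Y=2, X=0, U=0, Z=3, V=0, W=2) weight 1/1152
  (Y=2, X=0, U=0, Z=3, V=1, W=0) weight 1/1152
  (Y=2, X=0, U=0, Z=3, V=1, W=1) weight 1/1152
  (Y=2, X=0, U=0, Z=3, V=1, W=2) weight 1/1152
  (Y=2, X=0, U=0, Z=3, V=2, W=0) weight 1/1152
  (Y=2, X=0, U=0, Z=3, V=2, W=1) weight 1/1152
  (Y=2, X=0, U=1, Z=2, V=0, W=0) weight 1/1152
  … 87 more
Group by U:
  weight(U=0) = 1/24
  weight(U=1) = 1/24
Total weight = 1/24 + 1/24 = 1/12
P(U=0 | obs) = 1/24 / 1/12 = 1/2
P(U=1 | obs) = 1/24 / 1/12 = 1/2

P(U = 1 | obs) = 1/2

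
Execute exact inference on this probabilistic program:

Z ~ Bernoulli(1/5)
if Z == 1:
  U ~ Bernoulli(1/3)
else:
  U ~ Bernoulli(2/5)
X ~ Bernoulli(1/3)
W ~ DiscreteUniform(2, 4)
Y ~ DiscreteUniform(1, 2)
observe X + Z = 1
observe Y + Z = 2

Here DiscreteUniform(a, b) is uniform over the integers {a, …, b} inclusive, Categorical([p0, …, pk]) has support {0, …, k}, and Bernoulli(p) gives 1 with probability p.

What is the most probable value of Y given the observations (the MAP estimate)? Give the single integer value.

argmax_v P(Y = v | obs) = 2

Enumerate traces; 12 have nonzero weight after conditioning:
  (Z=0, U=0, X=1, W=2, Y=2) weight 2/75
  (Z=0, U=0, X=1, W=3, Y=2) weight 2/75
  (Z=0, U=0, X=1, W=4, Y=2) weight 2/75
  (Z=0, U=1, X=1, W=2, Y=2) weight 4/225
  (Z=0, U=1, X=1, W=3, Y=2) weight 4/225
  (Z=0, U=1, X=1, W=4, Y=2) weight 4/225
  (Z=1, U=0, X=0, W=2, Y=1) weight 2/135
  (Z=1, U=0, X=0, W=3, Y=1) weight 2/135
  … 4 more
Group by Y:
  weight(Y=1) = 1/15
  weight(Y=2) = 2/15
Total weight = 1/15 + 2/15 = 1/5
P(Y=1 | obs) = 1/15 / 1/5 = 1/3
P(Y=2 | obs) = 2/15 / 1/5 = 2/3
argmax = 2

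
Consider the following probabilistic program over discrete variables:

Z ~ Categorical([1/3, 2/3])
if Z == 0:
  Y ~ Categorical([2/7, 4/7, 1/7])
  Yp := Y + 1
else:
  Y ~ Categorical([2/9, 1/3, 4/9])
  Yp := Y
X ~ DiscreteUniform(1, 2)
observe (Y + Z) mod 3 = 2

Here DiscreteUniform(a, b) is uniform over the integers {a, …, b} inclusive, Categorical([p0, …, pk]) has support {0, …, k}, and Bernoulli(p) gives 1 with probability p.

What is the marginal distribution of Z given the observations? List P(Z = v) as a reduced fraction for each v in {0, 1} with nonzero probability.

Enumerate traces; 4 have nonzero weight after conditioning:
  (Z=0, Y=2, X=1) weight 1/42
  (Z=0, Y=2, X=2) weight 1/42
  (Z=1, Y=1, X=1) weight 1/9
  (Z=1, Y=1, X=2) weight 1/9
Group by Z:
  weight(Z=0) = 1/21
  weight(Z=1) = 2/9
Total weight = 1/21 + 2/9 = 17/63
P(Z=0 | obs) = 1/21 / 17/63 = 3/17
P(Z=1 | obs) = 2/9 / 17/63 = 14/17

P(Z=0) = 3/17, P(Z=1) = 14/17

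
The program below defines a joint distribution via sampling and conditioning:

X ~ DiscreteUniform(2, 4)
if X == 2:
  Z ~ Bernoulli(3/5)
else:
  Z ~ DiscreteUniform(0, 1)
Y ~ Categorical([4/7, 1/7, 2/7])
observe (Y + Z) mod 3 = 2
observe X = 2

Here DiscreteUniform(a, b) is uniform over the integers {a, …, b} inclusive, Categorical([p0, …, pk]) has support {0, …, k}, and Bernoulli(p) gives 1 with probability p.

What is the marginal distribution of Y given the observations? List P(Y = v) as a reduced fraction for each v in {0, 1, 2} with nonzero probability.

P(Y=1) = 3/7, P(Y=2) = 4/7

Enumerate traces; 2 have nonzero weight after conditioning:
  (X=2, Z=0, Y=2) weight 4/105
  (X=2, Z=1, Y=1) weight 1/35
Group by Y:
  weight(Y=1) = 1/35
  weight(Y=2) = 4/105
Total weight = 1/35 + 4/105 = 1/15
P(Y=1 | obs) = 1/35 / 1/15 = 3/7
P(Y=2 | obs) = 4/105 / 1/15 = 4/7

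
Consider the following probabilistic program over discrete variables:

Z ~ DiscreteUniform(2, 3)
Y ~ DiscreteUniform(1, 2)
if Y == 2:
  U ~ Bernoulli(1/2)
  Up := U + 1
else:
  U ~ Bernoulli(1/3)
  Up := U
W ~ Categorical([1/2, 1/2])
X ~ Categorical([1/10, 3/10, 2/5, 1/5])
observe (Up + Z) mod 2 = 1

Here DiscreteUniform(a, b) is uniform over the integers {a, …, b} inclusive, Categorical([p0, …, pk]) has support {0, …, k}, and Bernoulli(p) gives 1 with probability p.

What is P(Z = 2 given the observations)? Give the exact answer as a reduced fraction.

Enumerate traces; 32 have nonzero weight after conditioning:
  (Z=2, Y=1, U=1, W=0, X=0) weight 1/240
  (Z=2, Y=1, U=1, W=0, X=1) weight 1/80
  (Z=2, Y=1, U=1, W=0, X=2) weight 1/60
  (Z=2, Y=1, U=1, W=0, X=3) weight 1/120
  (Z=2, Y=1, U=1, W=1, X=0) weight 1/240
  (Z=2, Y=1, U=1, W=1, X=1) weight 1/80
  (Z=2, Y=1, U=1, W=1, X=2) weight 1/60
  (Z=2, Y=1, U=1, W=1, X=3) weight 1/120
  (Z=3, Y=1, U=0, W=0, X=0) weight 1/120
  … 23 more
Group by Z:
  weight(Z=2) = 5/24
  weight(Z=3) = 7/24
Total weight = 5/24 + 7/24 = 1/2
P(Z=2 | obs) = 5/24 / 1/2 = 5/12
P(Z=3 | obs) = 7/24 / 1/2 = 7/12

P(Z = 2 | obs) = 5/12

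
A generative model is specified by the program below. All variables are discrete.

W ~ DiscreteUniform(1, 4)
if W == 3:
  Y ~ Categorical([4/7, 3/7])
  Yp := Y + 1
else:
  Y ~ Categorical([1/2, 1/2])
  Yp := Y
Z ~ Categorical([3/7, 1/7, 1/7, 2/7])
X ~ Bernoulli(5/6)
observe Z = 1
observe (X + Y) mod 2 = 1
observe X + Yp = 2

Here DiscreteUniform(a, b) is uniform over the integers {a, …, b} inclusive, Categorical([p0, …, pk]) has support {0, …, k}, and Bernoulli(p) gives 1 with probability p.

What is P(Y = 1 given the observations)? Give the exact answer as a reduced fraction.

Enumerate traces; 2 have nonzero weight after conditioning:
  (W=3, Y=0, Z=1, X=1) weight 5/294
  (W=3, Y=1, Z=1, X=0) weight 1/392
Group by Y:
  weight(Y=0) = 5/294
  weight(Y=1) = 1/392
Total weight = 5/294 + 1/392 = 23/1176
P(Y=0 | obs) = 5/294 / 23/1176 = 20/23
P(Y=1 | obs) = 1/392 / 23/1176 = 3/23

P(Y = 1 | obs) = 3/23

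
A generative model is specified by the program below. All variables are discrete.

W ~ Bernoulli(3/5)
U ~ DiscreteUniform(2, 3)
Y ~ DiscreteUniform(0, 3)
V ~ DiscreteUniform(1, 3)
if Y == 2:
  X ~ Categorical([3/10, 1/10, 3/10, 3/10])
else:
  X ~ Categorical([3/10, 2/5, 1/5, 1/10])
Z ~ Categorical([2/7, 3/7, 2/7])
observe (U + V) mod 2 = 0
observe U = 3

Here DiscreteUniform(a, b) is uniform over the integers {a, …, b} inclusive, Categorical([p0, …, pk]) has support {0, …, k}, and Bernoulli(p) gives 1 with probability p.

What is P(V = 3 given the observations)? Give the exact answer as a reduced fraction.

Enumerate traces; 192 have nonzero weight after conditioning:
  (W=0, U=3, Y=0, V=1, X=0, Z=0) weight 1/700
  (W=0, U=3, Y=0, V=1, X=0, Z=1) weight 3/1400
  (W=0, U=3, Y=0, V=1, X=0, Z=2) weight 1/700
  (W=0, U=3, Y=0, V=1, X=1, Z=0) weight 1/525
  (W=0, U=3, Y=0, V=1, X=1, Z=1) weight 1/350
  (W=0, U=3, Y=0, V=1, X=1, Z=2) weight 1/525
  (W=0, U=3, Y=0, V=1, X=2, Z=0) weight 1/1050
  (W=0, U=3, Y=0, V=1, X=2, Z=1) weight 1/700
  (W=0, U=3, Y=0, V=3, X=0, Z=0) weight 1/700
  … 183 more
Group by V:
  weight(V=1) = 1/6
  weight(V=3) = 1/6
Total weight = 1/6 + 1/6 = 1/3
P(V=1 | obs) = 1/6 / 1/3 = 1/2
P(V=3 | obs) = 1/6 / 1/3 = 1/2

P(V = 3 | obs) = 1/2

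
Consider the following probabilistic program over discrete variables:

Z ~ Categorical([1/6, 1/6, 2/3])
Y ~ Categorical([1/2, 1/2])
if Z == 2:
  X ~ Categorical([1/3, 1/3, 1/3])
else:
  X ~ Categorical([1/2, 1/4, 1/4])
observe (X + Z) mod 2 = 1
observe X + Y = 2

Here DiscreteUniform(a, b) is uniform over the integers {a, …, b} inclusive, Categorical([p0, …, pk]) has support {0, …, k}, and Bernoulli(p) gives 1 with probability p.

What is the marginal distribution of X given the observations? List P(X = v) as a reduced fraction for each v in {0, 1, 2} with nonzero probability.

P(X=1) = 19/22, P(X=2) = 3/22

Enumerate traces; 3 have nonzero weight after conditioning:
  (Z=0, Y=1, X=1) weight 1/48
  (Z=1, Y=0, X=2) weight 1/48
  (Z=2, Y=1, X=1) weight 1/9
Group by X:
  weight(X=1) = 19/144
  weight(X=2) = 1/48
Total weight = 19/144 + 1/48 = 11/72
P(X=1 | obs) = 19/144 / 11/72 = 19/22
P(X=2 | obs) = 1/48 / 11/72 = 3/22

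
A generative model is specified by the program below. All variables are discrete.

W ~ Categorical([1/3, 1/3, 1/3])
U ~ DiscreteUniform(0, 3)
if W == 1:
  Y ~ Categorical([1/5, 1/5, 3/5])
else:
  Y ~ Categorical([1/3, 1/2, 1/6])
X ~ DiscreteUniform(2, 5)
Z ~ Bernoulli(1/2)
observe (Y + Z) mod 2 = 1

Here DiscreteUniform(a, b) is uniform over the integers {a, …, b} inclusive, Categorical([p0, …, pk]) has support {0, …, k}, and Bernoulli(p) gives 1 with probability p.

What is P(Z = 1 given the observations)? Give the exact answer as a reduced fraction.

P(Z = 1 | obs) = 3/5

Enumerate traces; 144 have nonzero weight after conditioning:
  (W=0, U=0, Y=0, X=2, Z=1) weight 1/288
  (W=0, U=0, Y=0, X=3, Z=1) weight 1/288
  (W=0, U=0, Y=0, X=4, Z=1) weight 1/288
  (W=0, U=0, Y=0, X=5, Z=1) weight 1/288
  (W=0, U=0, Y=1, X=2, Z=0) weight 1/192
  (W=0, U=0, Y=1, X=3, Z=0) weight 1/192
  (W=0, U=0, Y=1, X=4, Z=0) weight 1/192
  (W=0, U=0, Y=1, X=5, Z=0) weight 1/192
  … 136 more
Group by Z:
  weight(Z=0) = 1/5
  weight(Z=1) = 3/10
Total weight = 1/5 + 3/10 = 1/2
P(Z=0 | obs) = 1/5 / 1/2 = 2/5
P(Z=1 | obs) = 3/10 / 1/2 = 3/5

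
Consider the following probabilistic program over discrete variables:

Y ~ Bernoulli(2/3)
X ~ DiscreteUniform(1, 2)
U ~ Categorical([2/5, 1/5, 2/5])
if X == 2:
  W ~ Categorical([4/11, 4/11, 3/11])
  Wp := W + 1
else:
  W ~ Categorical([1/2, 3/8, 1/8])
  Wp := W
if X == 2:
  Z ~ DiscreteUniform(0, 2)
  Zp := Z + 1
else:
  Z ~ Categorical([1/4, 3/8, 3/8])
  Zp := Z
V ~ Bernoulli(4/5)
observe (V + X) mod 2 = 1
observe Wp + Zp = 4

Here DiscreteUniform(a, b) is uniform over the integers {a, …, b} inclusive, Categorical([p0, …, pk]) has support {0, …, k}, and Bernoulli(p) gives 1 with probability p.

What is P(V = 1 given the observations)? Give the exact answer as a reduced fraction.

Enumerate traces; 24 have nonzero weight after conditioning:
  (Y=0, X=1, U=0, W=2, Z=2, V=0) weight 1/1600
  (Y=0, X=1, U=1, W=2, Z=2, V=0) weight 1/3200
  (Y=0, X=1, U=2, W=2, Z=2, V=0) weight 1/1600
  (Y=0, X=2, U=0, W=0, Z=2, V=1) weight 16/2475
  (Y=0, X=2, U=0, W=1, Z=1, V=1) weight 16/2475
  (Y=0, X=2, U=0, W=2, Z=0, V=1) weight 4/825
  (Y=0, X=2, U=1, W=0, Z=2, V=1) weight 8/2475
  (Y=0, X=2, U=1, W=1, Z=1, V=1) weight 8/2475
  … 16 more
Group by V:
  weight(V=0) = 3/640
  weight(V=1) = 2/15
Total weight = 3/640 + 2/15 = 53/384
P(V=0 | obs) = 3/640 / 53/384 = 9/265
P(V=1 | obs) = 2/15 / 53/384 = 256/265

P(V = 1 | obs) = 256/265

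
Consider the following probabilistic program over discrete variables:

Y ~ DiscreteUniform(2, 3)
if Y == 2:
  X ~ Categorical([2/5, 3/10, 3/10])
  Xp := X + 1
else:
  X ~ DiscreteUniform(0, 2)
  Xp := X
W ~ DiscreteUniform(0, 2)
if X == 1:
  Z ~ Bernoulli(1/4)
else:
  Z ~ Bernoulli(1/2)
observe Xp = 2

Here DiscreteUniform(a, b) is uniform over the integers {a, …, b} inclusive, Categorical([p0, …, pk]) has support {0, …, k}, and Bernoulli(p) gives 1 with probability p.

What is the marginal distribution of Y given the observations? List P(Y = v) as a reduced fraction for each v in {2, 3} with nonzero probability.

P(Y=2) = 9/19, P(Y=3) = 10/19

Enumerate traces; 12 have nonzero weight after conditioning:
  (Y=2, X=1, W=0, Z=0) weight 3/80
  (Y=2, X=1, W=0, Z=1) weight 1/80
  (Y=2, X=1, W=1, Z=0) weight 3/80
  (Y=2, X=1, W=1, Z=1) weight 1/80
  (Y=2, X=1, W=2, Z=0) weight 3/80
  (Y=2, X=1, W=2, Z=1) weight 1/80
  (Y=3, X=2, W=0, Z=0) weight 1/36
  (Y=3, X=2, W=0, Z=1) weight 1/36
  … 4 more
Group by Y:
  weight(Y=2) = 3/20
  weight(Y=3) = 1/6
Total weight = 3/20 + 1/6 = 19/60
P(Y=2 | obs) = 3/20 / 19/60 = 9/19
P(Y=3 | obs) = 1/6 / 19/60 = 10/19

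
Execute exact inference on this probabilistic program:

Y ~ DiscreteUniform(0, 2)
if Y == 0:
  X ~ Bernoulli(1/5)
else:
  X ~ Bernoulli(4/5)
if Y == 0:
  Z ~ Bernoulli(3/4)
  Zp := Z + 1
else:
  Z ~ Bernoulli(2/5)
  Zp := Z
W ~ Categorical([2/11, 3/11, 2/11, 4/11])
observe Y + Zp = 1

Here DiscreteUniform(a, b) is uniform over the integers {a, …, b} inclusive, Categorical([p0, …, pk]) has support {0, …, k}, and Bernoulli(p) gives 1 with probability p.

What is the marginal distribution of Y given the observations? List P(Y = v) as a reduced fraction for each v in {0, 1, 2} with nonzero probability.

Enumerate traces; 16 have nonzero weight after conditioning:
  (Y=0, X=0, Z=0, W=0) weight 2/165
  (Y=0, X=0, Z=0, W=1) weight 1/55
  (Y=0, X=0, Z=0, W=2) weight 2/165
  (Y=0, X=0, Z=0, W=3) weight 4/165
  (Y=0, X=1, Z=0, W=0) weight 1/330
  (Y=0, X=1, Z=0, W=1) weight 1/220
  (Y=0, X=1, Z=0, W=2) weight 1/330
  (Y=0, X=1, Z=0, W=3) weight 1/165
  (Y=1, X=0, Z=0, W=0) weight 2/275
  … 7 more
Group by Y:
  weight(Y=0) = 1/12
  weight(Y=1) = 1/5
Total weight = 1/12 + 1/5 = 17/60
P(Y=0 | obs) = 1/12 / 17/60 = 5/17
P(Y=1 | obs) = 1/5 / 17/60 = 12/17

P(Y=0) = 5/17, P(Y=1) = 12/17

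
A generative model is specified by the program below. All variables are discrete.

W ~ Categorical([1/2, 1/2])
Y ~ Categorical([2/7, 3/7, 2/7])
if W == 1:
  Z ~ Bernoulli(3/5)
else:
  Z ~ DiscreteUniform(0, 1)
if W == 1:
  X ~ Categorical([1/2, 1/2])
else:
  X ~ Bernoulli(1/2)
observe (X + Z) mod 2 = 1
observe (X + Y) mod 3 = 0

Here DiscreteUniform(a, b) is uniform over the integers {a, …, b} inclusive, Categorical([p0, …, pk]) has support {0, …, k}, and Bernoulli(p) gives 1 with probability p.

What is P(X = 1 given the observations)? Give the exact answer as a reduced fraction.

P(X = 1 | obs) = 9/20

Enumerate traces; 4 have nonzero weight after conditioning:
  (W=0, Y=0, Z=1, X=0) weight 1/28
  (W=0, Y=2, Z=0, X=1) weight 1/28
  (W=1, Y=0, Z=1, X=0) weight 3/70
  (W=1, Y=2, Z=0, X=1) weight 1/35
Group by X:
  weight(X=0) = 11/140
  weight(X=1) = 9/140
Total weight = 11/140 + 9/140 = 1/7
P(X=0 | obs) = 11/140 / 1/7 = 11/20
P(X=1 | obs) = 9/140 / 1/7 = 9/20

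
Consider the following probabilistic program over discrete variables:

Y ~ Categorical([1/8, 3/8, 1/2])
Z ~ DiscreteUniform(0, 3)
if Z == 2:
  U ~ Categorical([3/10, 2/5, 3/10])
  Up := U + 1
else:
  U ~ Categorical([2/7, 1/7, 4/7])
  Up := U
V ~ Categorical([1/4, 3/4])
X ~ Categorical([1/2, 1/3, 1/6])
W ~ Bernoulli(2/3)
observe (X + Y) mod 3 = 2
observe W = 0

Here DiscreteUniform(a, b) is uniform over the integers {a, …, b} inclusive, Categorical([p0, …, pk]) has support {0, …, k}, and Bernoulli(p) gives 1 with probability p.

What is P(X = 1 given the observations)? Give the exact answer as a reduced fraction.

Enumerate traces; 72 have nonzero weight after conditioning:
  (Y=0, Z=0, U=0, V=0, X=2, W=0) weight 1/8064
  (Y=0, Z=0, U=0, V=1, X=2, W=0) weight 1/2688
  (Y=0, Z=0, U=1, V=0, X=2, W=0) weight 1/16128
  (Y=0, Z=0, U=1, V=1, X=2, W=0) weight 1/5376
  (Y=0, Z=0, U=2, V=0, X=2, W=0) weight 1/4032
  (Y=0, Z=0, U=2, V=1, X=2, W=0) weight 1/1344
  (Y=0, Z=1, U=0, V=0, X=2, W=0) weight 1/8064
  (Y=0, Z=1, U=0, V=1, X=2, W=0) weight 1/2688
  (Y=1, Z=0, U=0, V=0, X=1, W=0) weight 1/1344
  (Y=2, Z=0, U=0, V=0, X=0, W=0) weight 1/672
  … 62 more
Group by X:
  weight(X=0) = 1/12
  weight(X=1) = 1/24
  weight(X=2) = 1/144
Total weight = 1/12 + 1/24 + 1/144 = 19/144
P(X=0 | obs) = 1/12 / 19/144 = 12/19
P(X=1 | obs) = 1/24 / 19/144 = 6/19
P(X=2 | obs) = 1/144 / 19/144 = 1/19

P(X = 1 | obs) = 6/19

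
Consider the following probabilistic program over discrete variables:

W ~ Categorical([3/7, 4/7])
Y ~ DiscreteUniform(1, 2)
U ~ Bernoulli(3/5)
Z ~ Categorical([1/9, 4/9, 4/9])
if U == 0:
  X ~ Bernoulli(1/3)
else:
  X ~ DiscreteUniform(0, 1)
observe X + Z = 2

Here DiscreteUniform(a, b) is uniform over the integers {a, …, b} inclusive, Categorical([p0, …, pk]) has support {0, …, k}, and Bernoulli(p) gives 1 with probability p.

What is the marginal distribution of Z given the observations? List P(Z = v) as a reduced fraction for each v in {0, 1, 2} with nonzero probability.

P(Z=1) = 13/30, P(Z=2) = 17/30

Enumerate traces; 16 have nonzero weight after conditioning:
  (W=0, Y=1, U=0, Z=1, X=1) weight 4/315
  (W=0, Y=1, U=0, Z=2, X=0) weight 8/315
  (W=0, Y=1, U=1, Z=1, X=1) weight 1/35
  (W=0, Y=1, U=1, Z=2, X=0) weight 1/35
  (W=0, Y=2, U=0, Z=1, X=1) weight 4/315
  (W=0, Y=2, U=0, Z=2, X=0) weight 8/315
  (W=0, Y=2, U=1, Z=1, X=1) weight 1/35
  (W=0, Y=2, U=1, Z=2, X=0) weight 1/35
  … 8 more
Group by Z:
  weight(Z=1) = 26/135
  weight(Z=2) = 34/135
Total weight = 26/135 + 34/135 = 4/9
P(Z=1 | obs) = 26/135 / 4/9 = 13/30
P(Z=2 | obs) = 34/135 / 4/9 = 17/30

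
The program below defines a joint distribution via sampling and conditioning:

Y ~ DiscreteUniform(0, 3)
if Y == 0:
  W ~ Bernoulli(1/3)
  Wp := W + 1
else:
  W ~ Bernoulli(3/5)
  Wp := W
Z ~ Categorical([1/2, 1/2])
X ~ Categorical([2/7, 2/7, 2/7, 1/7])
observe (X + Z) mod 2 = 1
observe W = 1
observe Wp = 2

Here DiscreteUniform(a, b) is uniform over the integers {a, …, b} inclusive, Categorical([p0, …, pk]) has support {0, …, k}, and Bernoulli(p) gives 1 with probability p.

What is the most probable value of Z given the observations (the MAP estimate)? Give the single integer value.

Enumerate traces; 4 have nonzero weight after conditioning:
  (Y=0, W=1, Z=0, X=1) weight 1/84
  (Y=0, W=1, Z=0, X=3) weight 1/168
  (Y=0, W=1, Z=1, X=0) weight 1/84
  (Y=0, W=1, Z=1, X=2) weight 1/84
Group by Z:
  weight(Z=0) = 1/56
  weight(Z=1) = 1/42
Total weight = 1/56 + 1/42 = 1/24
P(Z=0 | obs) = 1/56 / 1/24 = 3/7
P(Z=1 | obs) = 1/42 / 1/24 = 4/7
argmax = 1

argmax_v P(Z = v | obs) = 1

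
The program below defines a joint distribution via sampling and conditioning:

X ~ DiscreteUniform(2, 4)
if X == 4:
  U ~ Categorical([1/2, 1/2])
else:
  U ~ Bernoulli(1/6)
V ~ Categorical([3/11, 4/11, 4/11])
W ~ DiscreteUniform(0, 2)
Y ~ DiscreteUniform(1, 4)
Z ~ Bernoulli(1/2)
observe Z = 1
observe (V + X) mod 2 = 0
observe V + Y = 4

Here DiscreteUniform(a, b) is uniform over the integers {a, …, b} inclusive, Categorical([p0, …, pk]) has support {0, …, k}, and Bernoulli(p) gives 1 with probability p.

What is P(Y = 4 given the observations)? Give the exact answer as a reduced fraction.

Enumerate traces; 30 have nonzero weight after conditioning:
  (X=2, U=0, V=0, W=0, Y=4, Z=1) weight 5/1584
  (X=2, U=0, V=0, W=1, Y=4, Z=1) weight 5/1584
  (X=2, U=0, V=0, W=2, Y=4, Z=1) weight 5/1584
  (X=2, U=0, V=2, W=0, Y=2, Z=1) weight 5/1188
  (X=2, U=0, V=2, W=1, Y=2, Z=1) weight 5/1188
  (X=2, U=0, V=2, W=2, Y=2, Z=1) weight 5/1188
  (X=2, U=1, V=0, W=0, Y=4, Z=1) weight 1/1584
  (X=2, U=1, V=0, W=1, Y=4, Z=1) weight 1/1584
  (X=3, U=0, V=1, W=0, Y=3, Z=1) weight 5/1188
  … 21 more
Group by Y:
  weight(Y=2) = 1/33
  weight(Y=3) = 1/66
  weight(Y=4) = 1/44
Total weight = 1/33 + 1/66 + 1/44 = 3/44
P(Y=2 | obs) = 1/33 / 3/44 = 4/9
P(Y=3 | obs) = 1/66 / 3/44 = 2/9
P(Y=4 | obs) = 1/44 / 3/44 = 1/3

P(Y = 4 | obs) = 1/3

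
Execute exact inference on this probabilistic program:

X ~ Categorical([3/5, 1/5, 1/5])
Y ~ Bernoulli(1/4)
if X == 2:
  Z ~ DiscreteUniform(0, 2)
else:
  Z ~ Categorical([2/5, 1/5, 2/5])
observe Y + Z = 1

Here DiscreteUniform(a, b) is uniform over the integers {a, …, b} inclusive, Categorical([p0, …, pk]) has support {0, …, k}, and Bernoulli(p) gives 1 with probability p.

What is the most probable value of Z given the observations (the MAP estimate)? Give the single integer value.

argmax_v P(Z = v | obs) = 1

Enumerate traces; 6 have nonzero weight after conditioning:
  (X=0, Y=0, Z=1) weight 9/100
  (X=0, Y=1, Z=0) weight 3/50
  (X=1, Y=0, Z=1) weight 3/100
  (X=1, Y=1, Z=0) weight 1/50
  (X=2, Y=0, Z=1) weight 1/20
  (X=2, Y=1, Z=0) weight 1/60
Group by Z:
  weight(Z=0) = 29/300
  weight(Z=1) = 17/100
Total weight = 29/300 + 17/100 = 4/15
P(Z=0 | obs) = 29/300 / 4/15 = 29/80
P(Z=1 | obs) = 17/100 / 4/15 = 51/80
argmax = 1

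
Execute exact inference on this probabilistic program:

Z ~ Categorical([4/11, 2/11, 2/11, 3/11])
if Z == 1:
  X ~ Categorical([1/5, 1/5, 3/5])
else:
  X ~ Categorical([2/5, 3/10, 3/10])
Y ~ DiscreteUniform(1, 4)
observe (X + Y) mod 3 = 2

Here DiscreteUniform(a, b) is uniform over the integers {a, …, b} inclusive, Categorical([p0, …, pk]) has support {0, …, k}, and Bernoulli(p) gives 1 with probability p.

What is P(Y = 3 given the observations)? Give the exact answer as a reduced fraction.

Enumerate traces; 16 have nonzero weight after conditioning:
  (Z=0, X=0, Y=2) weight 2/55
  (Z=0, X=1, Y=1) weight 3/110
  (Z=0, X=1, Y=4) weight 3/110
  (Z=0, X=2, Y=3) weight 3/110
  (Z=1, X=0, Y=2) weight 1/110
  (Z=1, X=1, Y=1) weight 1/110
  (Z=1, X=1, Y=4) weight 1/110
  (Z=1, X=2, Y=3) weight 3/110
  … 8 more
Group by Y:
  weight(Y=1) = 31/440
  weight(Y=2) = 1/11
  weight(Y=3) = 39/440
  weight(Y=4) = 31/440
Total weight = 31/440 + 1/11 + 39/440 + 31/440 = 141/440
P(Y=1 | obs) = 31/440 / 141/440 = 31/141
P(Y=2 | obs) = 1/11 / 141/440 = 40/141
P(Y=3 | obs) = 39/440 / 141/440 = 13/47
P(Y=4 | obs) = 31/440 / 141/440 = 31/141

P(Y = 3 | obs) = 13/47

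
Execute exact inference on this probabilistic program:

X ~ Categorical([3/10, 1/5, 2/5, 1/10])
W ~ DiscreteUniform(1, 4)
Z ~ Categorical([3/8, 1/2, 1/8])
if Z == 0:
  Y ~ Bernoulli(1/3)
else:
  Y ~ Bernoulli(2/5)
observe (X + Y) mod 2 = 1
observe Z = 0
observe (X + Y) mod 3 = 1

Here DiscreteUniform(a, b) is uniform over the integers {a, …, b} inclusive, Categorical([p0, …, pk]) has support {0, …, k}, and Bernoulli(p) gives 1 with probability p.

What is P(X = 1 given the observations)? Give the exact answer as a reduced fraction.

Enumerate traces; 8 have nonzero weight after conditioning:
  (X=0, W=1, Z=0, Y=1) weight 3/320
  (X=0, W=2, Z=0, Y=1) weight 3/320
  (X=0, W=3, Z=0, Y=1) weight 3/320
  (X=0, W=4, Z=0, Y=1) weight 3/320
  (X=1, W=1, Z=0, Y=0) weight 1/80
  (X=1, W=2, Z=0, Y=0) weight 1/80
  (X=1, W=3, Z=0, Y=0) weight 1/80
  (X=1, W=4, Z=0, Y=0) weight 1/80
Group by X:
  weight(X=0) = 3/80
  weight(X=1) = 1/20
Total weight = 3/80 + 1/20 = 7/80
P(X=0 | obs) = 3/80 / 7/80 = 3/7
P(X=1 | obs) = 1/20 / 7/80 = 4/7

P(X = 1 | obs) = 4/7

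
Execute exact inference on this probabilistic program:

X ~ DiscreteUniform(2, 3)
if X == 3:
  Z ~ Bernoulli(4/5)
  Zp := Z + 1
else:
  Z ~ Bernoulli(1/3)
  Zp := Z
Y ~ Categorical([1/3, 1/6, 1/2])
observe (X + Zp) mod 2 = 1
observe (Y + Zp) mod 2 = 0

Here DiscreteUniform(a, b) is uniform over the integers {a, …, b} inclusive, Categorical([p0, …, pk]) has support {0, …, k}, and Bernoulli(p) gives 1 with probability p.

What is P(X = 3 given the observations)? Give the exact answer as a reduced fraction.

P(X = 3 | obs) = 12/13

Enumerate traces; 3 have nonzero weight after conditioning:
  (X=2, Z=1, Y=1) weight 1/36
  (X=3, Z=1, Y=0) weight 2/15
  (X=3, Z=1, Y=2) weight 1/5
Group by X:
  weight(X=2) = 1/36
  weight(X=3) = 1/3
Total weight = 1/36 + 1/3 = 13/36
P(X=2 | obs) = 1/36 / 13/36 = 1/13
P(X=3 | obs) = 1/3 / 13/36 = 12/13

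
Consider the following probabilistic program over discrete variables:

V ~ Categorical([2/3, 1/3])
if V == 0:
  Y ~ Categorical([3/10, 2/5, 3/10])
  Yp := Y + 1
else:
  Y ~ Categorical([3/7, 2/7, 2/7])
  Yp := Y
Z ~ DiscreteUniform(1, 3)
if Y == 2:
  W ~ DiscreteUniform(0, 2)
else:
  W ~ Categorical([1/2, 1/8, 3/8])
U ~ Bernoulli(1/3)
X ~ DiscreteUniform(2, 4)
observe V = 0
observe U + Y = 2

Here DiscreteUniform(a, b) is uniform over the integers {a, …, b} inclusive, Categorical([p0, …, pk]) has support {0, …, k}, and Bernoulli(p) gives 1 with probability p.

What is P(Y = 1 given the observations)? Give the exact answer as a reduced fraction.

P(Y = 1 | obs) = 2/5

Enumerate traces; 54 have nonzero weight after conditioning:
  (V=0, Y=1, Z=1, W=0, U=1, X=2) weight 2/405
  (V=0, Y=1, Z=1, W=0, U=1, X=3) weight 2/405
  (V=0, Y=1, Z=1, W=0, U=1, X=4) weight 2/405
  (V=0, Y=1, Z=1, W=1, U=1, X=2) weight 1/810
  (V=0, Y=1, Z=1, W=1, U=1, X=3) weight 1/810
  (V=0, Y=1, Z=1, W=1, U=1, X=4) weight 1/810
  (V=0, Y=1, Z=1, W=2, U=1, X=2) weight 1/270
  (V=0, Y=1, Z=1, W=2, U=1, X=3) weight 1/270
  (V=0, Y=2, Z=1, W=0, U=0, X=2) weight 2/405
  … 45 more
Group by Y:
  weight(Y=1) = 4/45
  weight(Y=2) = 2/15
Total weight = 4/45 + 2/15 = 2/9
P(Y=1 | obs) = 4/45 / 2/9 = 2/5
P(Y=2 | obs) = 2/15 / 2/9 = 3/5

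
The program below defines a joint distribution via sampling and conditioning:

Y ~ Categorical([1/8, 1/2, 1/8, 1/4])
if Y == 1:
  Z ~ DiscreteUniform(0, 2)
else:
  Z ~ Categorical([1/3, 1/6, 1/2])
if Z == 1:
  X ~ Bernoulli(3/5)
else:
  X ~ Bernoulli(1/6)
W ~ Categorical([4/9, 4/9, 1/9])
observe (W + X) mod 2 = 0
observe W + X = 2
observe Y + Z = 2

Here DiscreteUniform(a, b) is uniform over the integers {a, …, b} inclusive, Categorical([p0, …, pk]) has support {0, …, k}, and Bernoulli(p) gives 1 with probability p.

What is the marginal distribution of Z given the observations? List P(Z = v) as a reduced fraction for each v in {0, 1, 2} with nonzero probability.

Enumerate traces; 6 have nonzero weight after conditioning:
  (Y=0, Z=2, X=0, W=2) weight 5/864
  (Y=0, Z=2, X=1, W=1) weight 1/216
  (Y=1, Z=1, X=0, W=2) weight 1/135
  (Y=1, Z=1, X=1, W=1) weight 2/45
  (Y=2, Z=0, X=0, W=2) weight 5/1296
  (Y=2, Z=0, X=1, W=1) weight 1/324
Group by Z:
  weight(Z=0) = 1/144
  weight(Z=1) = 7/135
  weight(Z=2) = 1/96
Total weight = 1/144 + 7/135 + 1/96 = 299/4320
P(Z=0 | obs) = 1/144 / 299/4320 = 30/299
P(Z=1 | obs) = 7/135 / 299/4320 = 224/299
P(Z=2 | obs) = 1/96 / 299/4320 = 45/299

P(Z=0) = 30/299, P(Z=1) = 224/299, P(Z=2) = 45/299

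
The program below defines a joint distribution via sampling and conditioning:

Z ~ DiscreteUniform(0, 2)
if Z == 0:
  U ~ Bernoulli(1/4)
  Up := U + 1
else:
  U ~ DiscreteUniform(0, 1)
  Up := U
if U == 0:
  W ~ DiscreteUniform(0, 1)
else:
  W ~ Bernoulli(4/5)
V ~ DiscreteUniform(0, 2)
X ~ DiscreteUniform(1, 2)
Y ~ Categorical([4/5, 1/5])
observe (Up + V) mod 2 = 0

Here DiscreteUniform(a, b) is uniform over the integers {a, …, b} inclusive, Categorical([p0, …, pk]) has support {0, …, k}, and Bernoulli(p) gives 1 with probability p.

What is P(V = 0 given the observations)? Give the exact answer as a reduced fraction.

P(V = 0 | obs) = 5/17

Enumerate traces; 72 have nonzero weight after conditioning:
  (Z=0, U=0, W=0, V=1, X=1, Y=0) weight 1/60
  (Z=0, U=0, W=0, V=1, X=1, Y=1) weight 1/240
  (Z=0, U=0, W=0, V=1, X=2, Y=0) weight 1/60
  (Z=0, U=0, W=0, V=1, X=2, Y=1) weight 1/240
  (Z=0, U=0, W=1, V=1, X=1, Y=0) weight 1/60
  (Z=0, U=0, W=1, V=1, X=1, Y=1) weight 1/240
  (Z=0, U=0, W=1, V=1, X=2, Y=0) weight 1/60
  (Z=0, U=0, W=1, V=1, X=2, Y=1) weight 1/240
  (Z=0, U=1, W=0, V=0, X=1, Y=0) weight 1/450
  (Z=0, U=1, W=0, V=2, X=1, Y=0) weight 1/450
  … 62 more
Group by V:
  weight(V=0) = 5/36
  weight(V=1) = 7/36
  weight(V=2) = 5/36
Total weight = 5/36 + 7/36 + 5/36 = 17/36
P(V=0 | obs) = 5/36 / 17/36 = 5/17
P(V=1 | obs) = 7/36 / 17/36 = 7/17
P(V=2 | obs) = 5/36 / 17/36 = 5/17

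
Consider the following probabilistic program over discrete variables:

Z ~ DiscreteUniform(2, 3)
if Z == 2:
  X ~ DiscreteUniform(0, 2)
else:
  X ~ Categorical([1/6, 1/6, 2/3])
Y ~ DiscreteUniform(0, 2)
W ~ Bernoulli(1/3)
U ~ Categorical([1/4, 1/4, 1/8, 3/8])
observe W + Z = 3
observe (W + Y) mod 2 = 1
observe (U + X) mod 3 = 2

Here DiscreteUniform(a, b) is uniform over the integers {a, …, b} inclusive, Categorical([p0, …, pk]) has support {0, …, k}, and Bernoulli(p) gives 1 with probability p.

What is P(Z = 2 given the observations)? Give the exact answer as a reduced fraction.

Enumerate traces; 12 have nonzero weight after conditioning:
  (Z=2, X=0, Y=0, W=1, U=2) weight 1/432
  (Z=2, X=0, Y=2, W=1, U=2) weight 1/432
  (Z=2, X=1, Y=0, W=1, U=1) weight 1/216
  (Z=2, X=1, Y=2, W=1, U=1) weight 1/216
  (Z=2, X=2, Y=0, W=1, U=0) weight 1/216
  (Z=2, X=2, Y=0, W=1, U=3) weight 1/144
  (Z=2, X=2, Y=2, W=1, U=0) weight 1/216
  (Z=2, X=2, Y=2, W=1, U=3) weight 1/144
  (Z=3, X=0, Y=1, W=0, U=2) weight 1/432
  … 3 more
Group by Z:
  weight(Z=2) = 1/27
  weight(Z=3) = 23/432
Total weight = 1/27 + 23/432 = 13/144
P(Z=2 | obs) = 1/27 / 13/144 = 16/39
P(Z=3 | obs) = 23/432 / 13/144 = 23/39

P(Z = 2 | obs) = 16/39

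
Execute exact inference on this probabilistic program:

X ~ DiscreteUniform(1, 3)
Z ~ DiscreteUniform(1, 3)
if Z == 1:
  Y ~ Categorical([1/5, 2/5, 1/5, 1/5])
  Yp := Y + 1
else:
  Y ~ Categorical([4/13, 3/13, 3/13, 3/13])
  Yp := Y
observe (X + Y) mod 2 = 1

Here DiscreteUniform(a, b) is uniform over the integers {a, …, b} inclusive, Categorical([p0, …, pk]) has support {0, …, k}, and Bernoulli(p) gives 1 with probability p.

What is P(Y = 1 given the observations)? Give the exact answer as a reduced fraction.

Enumerate traces; 18 have nonzero weight after conditioning:
  (X=1, Z=1, Y=0) weight 1/45
  (X=1, Z=1, Y=2) weight 1/45
  (X=1, Z=2, Y=0) weight 4/117
  (X=1, Z=2, Y=2) weight 1/39
  (X=1, Z=3, Y=0) weight 4/117
  (X=1, Z=3, Y=2) weight 1/39
  (X=2, Z=1, Y=1) weight 2/45
  (X=2, Z=1, Y=3) weight 1/45
  … 10 more
Group by Y:
  weight(Y=0) = 106/585
  weight(Y=1) = 56/585
  weight(Y=2) = 86/585
  weight(Y=3) = 43/585
Total weight = 106/585 + 56/585 + 86/585 + 43/585 = 97/195
P(Y=0 | obs) = 106/585 / 97/195 = 106/291
P(Y=1 | obs) = 56/585 / 97/195 = 56/291
P(Y=2 | obs) = 86/585 / 97/195 = 86/291
P(Y=3 | obs) = 43/585 / 97/195 = 43/291

P(Y = 1 | obs) = 56/291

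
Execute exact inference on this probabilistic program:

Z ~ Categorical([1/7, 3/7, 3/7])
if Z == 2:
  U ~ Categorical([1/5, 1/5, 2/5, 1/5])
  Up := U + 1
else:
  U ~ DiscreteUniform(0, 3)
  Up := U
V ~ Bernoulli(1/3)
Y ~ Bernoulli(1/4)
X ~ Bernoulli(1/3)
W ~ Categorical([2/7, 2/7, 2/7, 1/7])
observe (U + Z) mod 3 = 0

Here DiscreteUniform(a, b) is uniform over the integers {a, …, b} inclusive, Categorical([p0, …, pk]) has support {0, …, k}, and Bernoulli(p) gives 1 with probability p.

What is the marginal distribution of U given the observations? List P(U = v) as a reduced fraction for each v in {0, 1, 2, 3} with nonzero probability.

P(U=0) = 5/37, P(U=1) = 12/37, P(U=2) = 15/37, P(U=3) = 5/37

Enumerate traces; 128 have nonzero weight after conditioning:
  (Z=0, U=0, V=0, Y=0, X=0, W=0) weight 1/294
  (Z=0, U=0, V=0, Y=0, X=0, W=1) weight 1/294
  (Z=0, U=0, V=0, Y=0, X=0, W=2) weight 1/294
  (Z=0, U=0, V=0, Y=0, X=0, W=3) weight 1/588
  (Z=0, U=0, V=0, Y=0, X=1, W=0) weight 1/588
  (Z=0, U=0, V=0, Y=0, X=1, W=1) weight 1/588
  (Z=0, U=0, V=0, Y=0, X=1, W=2) weight 1/588
  (Z=0, U=0, V=0, Y=0, X=1, W=3) weight 1/1176
  (Z=0, U=3, V=0, Y=0, X=0, W=0) weight 1/294
  (Z=1, U=2, V=0, Y=0, X=0, W=0) weight 1/98
  … 118 more
Group by U:
  weight(U=0) = 1/28
  weight(U=1) = 3/35
  weight(U=2) = 3/28
  weight(U=3) = 1/28
Total weight = 1/28 + 3/35 + 3/28 + 1/28 = 37/140
P(U=0 | obs) = 1/28 / 37/140 = 5/37
P(U=1 | obs) = 3/35 / 37/140 = 12/37
P(U=2 | obs) = 3/28 / 37/140 = 15/37
P(U=3 | obs) = 1/28 / 37/140 = 5/37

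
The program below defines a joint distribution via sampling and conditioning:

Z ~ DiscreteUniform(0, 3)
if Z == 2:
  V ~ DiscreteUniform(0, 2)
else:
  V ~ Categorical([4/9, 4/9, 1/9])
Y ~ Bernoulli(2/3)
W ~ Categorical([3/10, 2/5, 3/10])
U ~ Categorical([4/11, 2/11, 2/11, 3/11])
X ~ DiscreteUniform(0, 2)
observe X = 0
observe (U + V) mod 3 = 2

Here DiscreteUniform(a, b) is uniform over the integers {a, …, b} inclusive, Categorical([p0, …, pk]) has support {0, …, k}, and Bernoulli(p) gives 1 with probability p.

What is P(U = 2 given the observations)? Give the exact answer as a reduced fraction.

Enumerate traces; 96 have nonzero weight after conditioning:
  (Z=0, V=0, Y=0, W=0, U=2, X=0) weight 1/1485
  (Z=0, V=0, Y=0, W=1, U=2, X=0) weight 4/4455
  (Z=0, V=0, Y=0, W=2, U=2, X=0) weight 1/1485
  (Z=0, V=0, Y=1, W=0, U=2, X=0) weight 2/1485
  (Z=0, V=0, Y=1, W=1, U=2, X=0) weight 8/4455
  (Z=0, V=0, Y=1, W=2, U=2, X=0) weight 2/1485
  (Z=0, V=1, Y=0, W=0, U=1, X=0) weight 1/1485
  (Z=0, V=1, Y=0, W=1, U=1, X=0) weight 4/4455
  (Z=0, V=2, Y=0, W=0, U=0, X=0) weight 1/2970
  (Z=0, V=2, Y=0, W=0, U=3, X=0) weight 1/3960
  … 86 more
Group by U:
  weight(U=0) = 2/99
  weight(U=1) = 5/198
  weight(U=2) = 5/198
  weight(U=3) = 1/66
Total weight = 2/99 + 5/198 + 5/198 + 1/66 = 17/198
P(U=0 | obs) = 2/99 / 17/198 = 4/17
P(U=1 | obs) = 5/198 / 17/198 = 5/17
P(U=2 | obs) = 5/198 / 17/198 = 5/17
P(U=3 | obs) = 1/66 / 17/198 = 3/17

P(U = 2 | obs) = 5/17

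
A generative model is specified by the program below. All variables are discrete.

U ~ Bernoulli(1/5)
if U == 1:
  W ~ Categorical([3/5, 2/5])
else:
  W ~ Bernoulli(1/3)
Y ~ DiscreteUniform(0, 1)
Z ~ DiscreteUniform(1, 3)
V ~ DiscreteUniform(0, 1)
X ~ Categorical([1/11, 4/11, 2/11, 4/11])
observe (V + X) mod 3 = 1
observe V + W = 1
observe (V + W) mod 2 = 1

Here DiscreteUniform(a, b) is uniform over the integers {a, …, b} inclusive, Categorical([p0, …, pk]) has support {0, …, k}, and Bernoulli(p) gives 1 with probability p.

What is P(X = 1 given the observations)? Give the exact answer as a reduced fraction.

Enumerate traces; 36 have nonzero weight after conditioning:
  (U=0, W=0, Y=0, Z=1, V=1, X=0) weight 2/495
  (U=0, W=0, Y=0, Z=1, V=1, X=3) weight 8/495
  (U=0, W=0, Y=0, Z=2, V=1, X=0) weight 2/495
  (U=0, W=0, Y=0, Z=2, V=1, X=3) weight 8/495
  (U=0, W=0, Y=0, Z=3, V=1, X=0) weight 2/495
  (U=0, W=0, Y=0, Z=3, V=1, X=3) weight 8/495
  (U=0, W=0, Y=1, Z=1, V=1, X=0) weight 2/495
  (U=0, W=0, Y=1, Z=1, V=1, X=3) weight 8/495
  (U=0, W=1, Y=0, Z=1, V=0, X=1) weight 4/495
  … 27 more
Group by X:
  weight(X=0) = 49/1650
  weight(X=1) = 52/825
  weight(X=3) = 98/825
Total weight = 49/1650 + 52/825 + 98/825 = 349/1650
P(X=0 | obs) = 49/1650 / 349/1650 = 49/349
P(X=1 | obs) = 52/825 / 349/1650 = 104/349
P(X=3 | obs) = 98/825 / 349/1650 = 196/349

P(X = 1 | obs) = 104/349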